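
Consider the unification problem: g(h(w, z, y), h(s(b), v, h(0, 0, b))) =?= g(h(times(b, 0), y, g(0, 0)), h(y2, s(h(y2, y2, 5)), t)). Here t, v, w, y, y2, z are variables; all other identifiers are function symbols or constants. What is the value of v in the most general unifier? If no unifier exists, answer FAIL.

Decompose g/2: h(w, z, y) =?= h(times(b, 0), y, g(0, 0)),  h(s(b), v, h(0, 0, b)) =?= h(y2, s(h(y2, y2, 5)), t).
Decompose h/3: w =?= times(b, 0),  z =?= y,  y =?= g(0, 0).
Bind w := times(b, 0); no other remaining equation mentions w.
Bind z := y; no other remaining equation mentions z.
Bind y := g(0, 0); no other remaining equation mentions y. Substituting into the earlier binding gives z := g(0, 0).
Decompose h/3: s(b) =?= y2,  v =?= s(h(y2, y2, 5)),  h(0, 0, b) =?= t.
Bind y2 := s(b); substituting into the one remaining equation that mentions y2 gives: v =?= s(h(s(b), s(b), 5)).
Bind v := s(h(s(b), s(b), 5)); no other remaining equation mentions v.
Bind t := h(0, 0, b).
MGU = { w -> times(b, 0), z -> g(0, 0), y -> g(0, 0), y2 -> s(b), v -> s(h(s(b), s(b), 5)), t -> h(0, 0, b) }, so v -> s(h(s(b), s(b), 5)).

s(h(s(b), s(b), 5))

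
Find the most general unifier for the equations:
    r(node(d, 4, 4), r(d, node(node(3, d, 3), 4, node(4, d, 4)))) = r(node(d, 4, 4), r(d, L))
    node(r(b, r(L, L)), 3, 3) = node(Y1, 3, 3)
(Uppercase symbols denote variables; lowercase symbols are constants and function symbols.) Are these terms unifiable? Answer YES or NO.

Decompose r/2: node(d, 4, 4) = node(d, 4, 4),  r(d, node(node(3, d, 3), 4, node(4, d, 4))) = r(d, L).
Delete trivial equation node(d, 4, 4) = node(d, 4, 4).
Decompose r/2: d = d,  node(node(3, d, 3), 4, node(4, d, 4)) = L.
Delete trivial equation d = d.
Bind L := node(node(3, d, 3), 4, node(4, d, 4)); substituting into the remaining equation gives: node(r(b, r(node(node(3, d, 3), 4, node(4, d, 4)), node(node(3, d, 3), 4, node(4, d, 4)))), 3, 3) = node(Y1, 3, 3).
Decompose node/3: r(b, r(node(node(3, d, 3), 4, node(4, d, 4)), node(node(3, d, 3), 4, node(4, d, 4)))) = Y1,  3 = 3,  3 = 3.
Bind Y1 := r(b, r(node(node(3, d, 3), 4, node(4, d, 4)), node(node(3, d, 3), 4, node(4, d, 4)))); no other remaining equation mentions Y1.
Delete trivial equation 3 = 3.
Delete trivial equation 3 = 3.
No equations remain and no clash or occurs-check failure arose, so a unifier exists.

YES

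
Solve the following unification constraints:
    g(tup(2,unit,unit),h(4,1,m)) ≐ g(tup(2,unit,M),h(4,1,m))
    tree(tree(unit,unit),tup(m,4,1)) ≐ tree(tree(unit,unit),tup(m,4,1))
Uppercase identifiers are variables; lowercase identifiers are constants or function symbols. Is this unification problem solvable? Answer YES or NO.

Decompose g/2: tup(2,unit,unit) ≐ tup(2,unit,M),  h(4,1,m) ≐ h(4,1,m).
Decompose tup/3: 2 ≐ 2,  unit ≐ unit,  unit ≐ M.
Delete trivial equation 2 ≐ 2.
Delete trivial equation unit ≐ unit.
Bind M := unit; no other remaining equation mentions M.
Delete trivial equation h(4,1,m) ≐ h(4,1,m).
Delete trivial equation tree(tree(unit,unit),tup(m,4,1)) ≐ tree(tree(unit,unit),tup(m,4,1)).
No equations remain and no clash or occurs-check failure arose, so a unifier exists.

YES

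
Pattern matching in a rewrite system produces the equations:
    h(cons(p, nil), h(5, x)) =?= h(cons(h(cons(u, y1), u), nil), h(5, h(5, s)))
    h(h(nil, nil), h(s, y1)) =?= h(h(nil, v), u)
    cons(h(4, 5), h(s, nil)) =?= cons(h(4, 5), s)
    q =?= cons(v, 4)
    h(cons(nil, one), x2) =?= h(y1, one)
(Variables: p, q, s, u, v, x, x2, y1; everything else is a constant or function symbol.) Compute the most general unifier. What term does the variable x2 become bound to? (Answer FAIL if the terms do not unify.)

Decompose h/2: cons(p, nil) =?= cons(h(cons(u, y1), u), nil),  h(5, x) =?= h(5, h(5, s)).
Decompose cons/2: p =?= h(cons(u, y1), u),  nil =?= nil.
Bind p := h(cons(u, y1), u); no other remaining equation mentions p.
Delete trivial equation nil =?= nil.
Decompose h/2: 5 =?= 5,  x =?= h(5, s).
Delete trivial equation 5 =?= 5.
Bind x := h(5, s); no other remaining equation mentions x.
Decompose h/2: h(nil, nil) =?= h(nil, v),  h(s, y1) =?= u.
Decompose h/2: nil =?= nil,  nil =?= v.
Delete trivial equation nil =?= nil.
Bind v := nil; substituting into the one remaining equation that mentions v gives: q =?= cons(nil, 4).
Bind u := h(s, y1); no other remaining equation mentions u. Substituting into the earlier binding gives p := h(cons(h(s, y1), y1), h(s, y1)).
Decompose cons/2: h(4, 5) =?= h(4, 5),  h(s, nil) =?= s.
Delete trivial equation h(4, 5) =?= h(4, 5).
Occurs check fails: s occurs in h(s, nil); the equation s =?= h(s, nil) has no finite solution.

FAIL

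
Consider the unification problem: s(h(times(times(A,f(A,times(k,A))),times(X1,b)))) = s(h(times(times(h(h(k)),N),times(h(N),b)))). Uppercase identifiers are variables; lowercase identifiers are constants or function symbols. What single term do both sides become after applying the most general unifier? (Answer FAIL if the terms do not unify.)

Decompose s/1: h(times(times(A,f(A,times(k,A))),times(X1,b))) = h(times(times(h(h(k)),N),times(h(N),b))).
Decompose h/1: times(times(A,f(A,times(k,A))),times(X1,b)) = times(times(h(h(k)),N),times(h(N),b)).
Decompose times/2: times(A,f(A,times(k,A))) = times(h(h(k)),N),  times(X1,b) = times(h(N),b).
Decompose times/2: A = h(h(k)),  f(A,times(k,A)) = N.
Bind A := h(h(k)); substituting into the one remaining equation that mentions A gives: f(h(h(k)),times(k,h(h(k)))) = N.
Bind N := f(h(h(k)),times(k,h(h(k)))); substituting into the remaining equation gives: times(X1,b) = times(h(f(h(h(k)),times(k,h(h(k))))),b).
Decompose times/2: X1 = h(f(h(h(k)),times(k,h(h(k))))),  b = b.
Bind X1 := h(f(h(h(k)),times(k,h(h(k))))); no other remaining equation mentions X1.
Delete trivial equation b = b.
Applying the MGU to either side gives s(h(times(times(h(h(k)),f(h(h(k)),times(k,h(h(k))))),times(h(f(h(h(k)),times(k,h(h(k))))),b)))).

s(h(times(times(h(h(k)),f(h(h(k)),times(k,h(h(k))))),times(h(f(h(h(k)),times(k,h(h(k))))),b))))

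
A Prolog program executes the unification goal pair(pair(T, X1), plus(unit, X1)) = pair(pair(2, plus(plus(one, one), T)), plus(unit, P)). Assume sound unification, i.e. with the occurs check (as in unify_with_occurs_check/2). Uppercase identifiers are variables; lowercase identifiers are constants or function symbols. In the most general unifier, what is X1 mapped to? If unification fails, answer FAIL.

plus(plus(one, one), 2)

Decompose pair/2: pair(T, X1) = pair(2, plus(plus(one, one), T)),  plus(unit, X1) = plus(unit, P).
Decompose pair/2: T = 2,  X1 = plus(plus(one, one), T).
Bind T := 2; substituting into the one remaining equation that mentions T gives: X1 = plus(plus(one, one), 2).
Bind X1 := plus(plus(one, one), 2); substituting into the remaining equation gives: plus(unit, plus(plus(one, one), 2)) = plus(unit, P).
Decompose plus/2: unit = unit,  plus(plus(one, one), 2) = P.
Delete trivial equation unit = unit.
Bind P := plus(plus(one, one), 2).
MGU = { T -> 2, X1 -> plus(plus(one, one), 2), P -> plus(plus(one, one), 2) }, so X1 -> plus(plus(one, one), 2).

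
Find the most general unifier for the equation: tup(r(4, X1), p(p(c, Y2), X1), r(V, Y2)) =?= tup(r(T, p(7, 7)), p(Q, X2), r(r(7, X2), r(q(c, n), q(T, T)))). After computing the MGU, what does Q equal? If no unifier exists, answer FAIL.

p(c, r(q(c, n), q(4, 4)))

Decompose tup/3: r(4, X1) =?= r(T, p(7, 7)),  p(p(c, Y2), X1) =?= p(Q, X2),  r(V, Y2) =?= r(r(7, X2), r(q(c, n), q(T, T))).
Decompose r/2: 4 =?= T,  X1 =?= p(7, 7).
Bind T := 4; substituting into the one remaining equation that mentions T gives: r(V, Y2) =?= r(r(7, X2), r(q(c, n), q(4, 4))).
Bind X1 := p(7, 7); substituting into the one remaining equation that mentions X1 gives: p(p(c, Y2), p(7, 7)) =?= p(Q, X2).
Decompose p/2: p(c, Y2) =?= Q,  p(7, 7) =?= X2.
Bind Q := p(c, Y2); no other remaining equation mentions Q.
Bind X2 := p(7, 7); substituting into the remaining equation gives: r(V, Y2) =?= r(r(7, p(7, 7)), r(q(c, n), q(4, 4))).
Decompose r/2: V =?= r(7, p(7, 7)),  Y2 =?= r(q(c, n), q(4, 4)).
Bind V := r(7, p(7, 7)); no other remaining equation mentions V.
Bind Y2 := r(q(c, n), q(4, 4)). Substituting into the earlier binding gives Q := p(c, r(q(c, n), q(4, 4))).
MGU = { T ↦ 4, X1 ↦ p(7, 7), Q ↦ p(c, r(q(c, n), q(4, 4))), X2 ↦ p(7, 7), V ↦ r(7, p(7, 7)), Y2 ↦ r(q(c, n), q(4, 4)) }, so Q ↦ p(c, r(q(c, n), q(4, 4))).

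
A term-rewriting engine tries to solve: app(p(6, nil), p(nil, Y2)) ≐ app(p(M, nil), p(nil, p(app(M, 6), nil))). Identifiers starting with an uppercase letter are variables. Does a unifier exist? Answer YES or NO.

Decompose app/2: p(6, nil) ≐ p(M, nil),  p(nil, Y2) ≐ p(nil, p(app(M, 6), nil)).
Decompose p/2: 6 ≐ M,  nil ≐ nil.
Bind M := 6; substituting into the one remaining equation that mentions M gives: p(nil, Y2) ≐ p(nil, p(app(6, 6), nil)).
Delete trivial equation nil ≐ nil.
Decompose p/2: nil ≐ nil,  Y2 ≐ p(app(6, 6), nil).
Delete trivial equation nil ≐ nil.
Bind Y2 := p(app(6, 6), nil).
No equations remain and no clash or occurs-check failure arose, so a unifier exists.

YES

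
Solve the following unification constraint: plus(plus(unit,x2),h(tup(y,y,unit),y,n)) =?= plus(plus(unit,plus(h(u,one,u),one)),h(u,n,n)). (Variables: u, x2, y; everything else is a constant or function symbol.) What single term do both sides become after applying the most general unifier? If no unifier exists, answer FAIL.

Decompose plus/2: plus(unit,x2) =?= plus(unit,plus(h(u,one,u),one)),  h(tup(y,y,unit),y,n) =?= h(u,n,n).
Decompose plus/2: unit =?= unit,  x2 =?= plus(h(u,one,u),one).
Delete trivial equation unit =?= unit.
Bind x2 := plus(h(u,one,u),one); no other remaining equation mentions x2.
Decompose h/3: tup(y,y,unit) =?= u,  y =?= n,  n =?= n.
Bind u := tup(y,y,unit); no other remaining equation mentions u. Substituting into the earlier binding gives x2 := plus(h(tup(y,y,unit),one,tup(y,y,unit)),one).
Bind y := n; no other remaining equation mentions y. Substituting into the earlier bindings gives x2 := plus(h(tup(n,n,unit),one,tup(n,n,unit)),one), u := tup(n,n,unit).
Delete trivial equation n =?= n.
Applying the MGU to either side gives plus(plus(unit,plus(h(tup(n,n,unit),one,tup(n,n,unit)),one)),h(tup(n,n,unit),n,n)).

plus(plus(unit,plus(h(tup(n,n,unit),one,tup(n,n,unit)),one)),h(tup(n,n,unit),n,n))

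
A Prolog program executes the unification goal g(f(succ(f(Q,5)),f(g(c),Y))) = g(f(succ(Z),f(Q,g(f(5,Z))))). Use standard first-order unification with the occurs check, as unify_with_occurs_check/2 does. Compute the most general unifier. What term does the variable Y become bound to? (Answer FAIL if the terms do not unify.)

g(f(5,f(g(c),5)))

Decompose g/1: f(succ(f(Q,5)),f(g(c),Y)) = f(succ(Z),f(Q,g(f(5,Z)))).
Decompose f/2: succ(f(Q,5)) = succ(Z),  f(g(c),Y) = f(Q,g(f(5,Z))).
Decompose succ/1: f(Q,5) = Z.
Bind Z := f(Q,5); substituting into the remaining equation gives: f(g(c),Y) = f(Q,g(f(5,f(Q,5)))).
Decompose f/2: g(c) = Q,  Y = g(f(5,f(Q,5))).
Bind Q := g(c); substituting into the remaining equation gives: Y = g(f(5,f(g(c),5))). Substituting into the earlier binding gives Z := f(g(c),5).
Bind Y := g(f(5,f(g(c),5))).
MGU = { Z -> f(g(c),5), Q -> g(c), Y -> g(f(5,f(g(c),5))) }, so Y -> g(f(5,f(g(c),5))).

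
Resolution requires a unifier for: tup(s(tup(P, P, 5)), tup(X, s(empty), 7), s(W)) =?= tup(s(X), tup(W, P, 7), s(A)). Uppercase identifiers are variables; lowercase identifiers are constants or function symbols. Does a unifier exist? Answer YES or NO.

YES

Decompose tup/3: s(tup(P, P, 5)) =?= s(X),  tup(X, s(empty), 7) =?= tup(W, P, 7),  s(W) =?= s(A).
Decompose s/1: tup(P, P, 5) =?= X.
Bind X := tup(P, P, 5); substituting into the one remaining equation that mentions X gives: tup(tup(P, P, 5), s(empty), 7) =?= tup(W, P, 7).
Decompose tup/3: tup(P, P, 5) =?= W,  s(empty) =?= P,  7 =?= 7.
Bind W := tup(P, P, 5); substituting into the one remaining equation that mentions W gives: s(tup(P, P, 5)) =?= s(A).
Bind P := s(empty); substituting into the one remaining equation that mentions P gives: s(tup(s(empty), s(empty), 5)) =?= s(A). Substituting into the earlier bindings gives X := tup(s(empty), s(empty), 5), W := tup(s(empty), s(empty), 5).
Delete trivial equation 7 =?= 7.
Decompose s/1: tup(s(empty), s(empty), 5) =?= A.
Bind A := tup(s(empty), s(empty), 5).
No equations remain and no clash or occurs-check failure arose, so a unifier exists.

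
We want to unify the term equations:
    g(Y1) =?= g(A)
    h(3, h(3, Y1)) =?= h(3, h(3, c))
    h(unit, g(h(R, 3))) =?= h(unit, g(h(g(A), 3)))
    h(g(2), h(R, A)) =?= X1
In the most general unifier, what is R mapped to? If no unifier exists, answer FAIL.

Decompose g/1: Y1 =?= A.
Bind Y1 := A; substituting into the one remaining equation that mentions Y1 gives: h(3, h(3, A)) =?= h(3, h(3, c)).
Decompose h/2: 3 =?= 3,  h(3, A) =?= h(3, c).
Delete trivial equation 3 =?= 3.
Decompose h/2: 3 =?= 3,  A =?= c.
Delete trivial equation 3 =?= 3.
Bind A := c; substituting into the remaining equations gives: h(unit, g(h(R, 3))) =?= h(unit, g(h(g(c), 3))),  h(g(2), h(R, c)) =?= X1. Substituting into the earlier binding gives Y1 := c.
Decompose h/2: unit =?= unit,  g(h(R, 3)) =?= g(h(g(c), 3)).
Delete trivial equation unit =?= unit.
Decompose g/1: h(R, 3) =?= h(g(c), 3).
Decompose h/2: R =?= g(c),  3 =?= 3.
Bind R := g(c); substituting into the one remaining equation that mentions R gives: h(g(2), h(g(c), c)) =?= X1.
Delete trivial equation 3 =?= 3.
Bind X1 := h(g(2), h(g(c), c)).
MGU = { Y1 ↦ c, A ↦ c, R ↦ g(c), X1 ↦ h(g(2), h(g(c), c)) }, so R ↦ g(c).

g(c)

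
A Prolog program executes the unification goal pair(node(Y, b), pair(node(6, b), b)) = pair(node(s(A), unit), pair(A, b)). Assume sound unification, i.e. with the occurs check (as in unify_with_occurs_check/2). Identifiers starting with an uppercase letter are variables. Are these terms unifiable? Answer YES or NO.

NO

Decompose pair/2: node(Y, b) = node(s(A), unit),  pair(node(6, b), b) = pair(A, b).
Decompose node/2: Y = s(A),  b = unit.
Bind Y := s(A); no other remaining equation mentions Y.
Clash: constants b and unit differ; no unifier exists.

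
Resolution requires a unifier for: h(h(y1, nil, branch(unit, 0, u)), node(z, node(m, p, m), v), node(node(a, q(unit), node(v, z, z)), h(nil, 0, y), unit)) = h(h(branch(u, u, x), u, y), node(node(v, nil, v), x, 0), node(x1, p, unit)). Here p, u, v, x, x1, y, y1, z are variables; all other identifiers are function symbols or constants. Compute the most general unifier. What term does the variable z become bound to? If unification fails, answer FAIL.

node(0, nil, 0)

Decompose h/3: h(y1, nil, branch(unit, 0, u)) = h(branch(u, u, x), u, y),  node(z, node(m, p, m), v) = node(node(v, nil, v), x, 0),  node(node(a, q(unit), node(v, z, z)), h(nil, 0, y), unit) = node(x1, p, unit).
Decompose h/3: y1 = branch(u, u, x),  nil = u,  branch(unit, 0, u) = y.
Bind y1 := branch(u, u, x); no other remaining equation mentions y1.
Bind u := nil; substituting into the one remaining equation that mentions u gives: branch(unit, 0, nil) = y. Substituting into the earlier binding gives y1 := branch(nil, nil, x).
Bind y := branch(unit, 0, nil); substituting into the one remaining equation that mentions y gives: node(node(a, q(unit), node(v, z, z)), h(nil, 0, branch(unit, 0, nil)), unit) = node(x1, p, unit).
Decompose node/3: z = node(v, nil, v),  node(m, p, m) = x,  v = 0.
Bind z := node(v, nil, v); substituting into the one remaining equation that mentions z gives: node(node(a, q(unit), node(v, node(v, nil, v), node(v, nil, v))), h(nil, 0, branch(unit, 0, nil)), unit) = node(x1, p, unit).
Bind x := node(m, p, m); no other remaining equation mentions x. Substituting into the earlier binding gives y1 := branch(nil, nil, node(m, p, m)).
Bind v := 0; substituting into the remaining equation gives: node(node(a, q(unit), node(0, node(0, nil, 0), node(0, nil, 0))), h(nil, 0, branch(unit, 0, nil)), unit) = node(x1, p, unit). Substituting into the earlier binding gives z := node(0, nil, 0).
Decompose node/3: node(a, q(unit), node(0, node(0, nil, 0), node(0, nil, 0))) = x1,  h(nil, 0, branch(unit, 0, nil)) = p,  unit = unit.
Bind x1 := node(a, q(unit), node(0, node(0, nil, 0), node(0, nil, 0))); no other remaining equation mentions x1.
Bind p := h(nil, 0, branch(unit, 0, nil)); no other remaining equation mentions p. Substituting into the earlier bindings gives y1 := branch(nil, nil, node(m, h(nil, 0, branch(unit, 0, nil)), m)), x := node(m, h(nil, 0, branch(unit, 0, nil)), m).
Delete trivial equation unit = unit.
MGU = { y1 ↦ branch(nil, nil, node(m, h(nil, 0, branch(unit, 0, nil)), m)), u ↦ nil, y ↦ branch(unit, 0, nil), z ↦ node(0, nil, 0), x ↦ node(m, h(nil, 0, branch(unit, 0, nil)), m), v ↦ 0, x1 ↦ node(a, q(unit), node(0, node(0, nil, 0), node(0, nil, 0))), p ↦ h(nil, 0, branch(unit, 0, nil)) }, so z ↦ node(0, nil, 0).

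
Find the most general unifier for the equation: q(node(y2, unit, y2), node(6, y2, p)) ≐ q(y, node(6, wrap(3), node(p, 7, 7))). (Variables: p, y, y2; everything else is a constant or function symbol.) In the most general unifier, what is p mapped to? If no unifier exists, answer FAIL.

FAIL

Decompose q/2: node(y2, unit, y2) ≐ y,  node(6, y2, p) ≐ node(6, wrap(3), node(p, 7, 7)).
Bind y := node(y2, unit, y2); no other remaining equation mentions y.
Decompose node/3: 6 ≐ 6,  y2 ≐ wrap(3),  p ≐ node(p, 7, 7).
Delete trivial equation 6 ≐ 6.
Bind y2 := wrap(3); no other remaining equation mentions y2. Substituting into the earlier binding gives y := node(wrap(3), unit, wrap(3)).
Occurs check fails: p occurs in node(p, 7, 7); the equation p ≐ node(p, 7, 7) has no finite solution.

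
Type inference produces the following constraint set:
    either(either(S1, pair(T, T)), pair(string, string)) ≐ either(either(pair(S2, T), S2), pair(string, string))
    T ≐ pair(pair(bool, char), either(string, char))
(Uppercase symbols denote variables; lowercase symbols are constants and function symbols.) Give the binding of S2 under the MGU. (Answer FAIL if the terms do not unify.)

pair(pair(pair(bool, char), either(string, char)), pair(pair(bool, char), either(string, char)))

Decompose either/2: either(S1, pair(T, T)) ≐ either(pair(S2, T), S2),  pair(string, string) ≐ pair(string, string).
Decompose either/2: S1 ≐ pair(S2, T),  pair(T, T) ≐ S2.
Bind S1 := pair(S2, T); no other remaining equation mentions S1.
Bind S2 := pair(T, T); no other remaining equation mentions S2. Substituting into the earlier binding gives S1 := pair(pair(T, T), T).
Delete trivial equation pair(string, string) ≐ pair(string, string).
Bind T := pair(pair(bool, char), either(string, char)). Substituting into the earlier bindings gives S1 := pair(pair(pair(pair(bool, char), either(string, char)), pair(pair(bool, char), either(string, char))), pair(pair(bool, char), either(string, char))), S2 := pair(pair(pair(bool, char), either(string, char)), pair(pair(bool, char), either(string, char))).
MGU = { S1 -> pair(pair(pair(pair(bool, char), either(string, char)), pair(pair(bool, char), either(string, char))), pair(pair(bool, char), either(string, char))), S2 -> pair(pair(pair(bool, char), either(string, char)), pair(pair(bool, char), either(string, char))), T -> pair(pair(bool, char), either(string, char)) }, so S2 -> pair(pair(pair(bool, char), either(string, char)), pair(pair(bool, char), either(string, char))).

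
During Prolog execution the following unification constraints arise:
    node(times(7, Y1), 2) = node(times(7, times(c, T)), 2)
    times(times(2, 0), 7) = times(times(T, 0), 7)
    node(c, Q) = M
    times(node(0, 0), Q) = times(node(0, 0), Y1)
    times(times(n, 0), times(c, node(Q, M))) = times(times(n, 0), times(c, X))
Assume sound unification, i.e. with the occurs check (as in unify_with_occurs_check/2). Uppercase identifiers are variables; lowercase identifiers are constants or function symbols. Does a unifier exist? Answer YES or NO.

Decompose node/2: times(7, Y1) = times(7, times(c, T)),  2 = 2.
Decompose times/2: 7 = 7,  Y1 = times(c, T).
Delete trivial equation 7 = 7.
Bind Y1 := times(c, T); substituting into the one remaining equation that mentions Y1 gives: times(node(0, 0), Q) = times(node(0, 0), times(c, T)).
Delete trivial equation 2 = 2.
Decompose times/2: times(2, 0) = times(T, 0),  7 = 7.
Decompose times/2: 2 = T,  0 = 0.
Bind T := 2; substituting into the one remaining equation that mentions T gives: times(node(0, 0), Q) = times(node(0, 0), times(c, 2)). Substituting into the earlier binding gives Y1 := times(c, 2).
Delete trivial equation 0 = 0.
Delete trivial equation 7 = 7.
Bind M := node(c, Q); substituting into the one remaining equation that mentions M gives: times(times(n, 0), times(c, node(Q, node(c, Q)))) = times(times(n, 0), times(c, X)).
Decompose times/2: node(0, 0) = node(0, 0),  Q = times(c, 2).
Delete trivial equation node(0, 0) = node(0, 0).
Bind Q := times(c, 2); substituting into the remaining equation gives: times(times(n, 0), times(c, node(times(c, 2), node(c, times(c, 2))))) = times(times(n, 0), times(c, X)). Substituting into the earlier binding gives M := node(c, times(c, 2)).
Decompose times/2: times(n, 0) = times(n, 0),  times(c, node(times(c, 2), node(c, times(c, 2)))) = times(c, X).
Delete trivial equation times(n, 0) = times(n, 0).
Decompose times/2: c = c,  node(times(c, 2), node(c, times(c, 2))) = X.
Delete trivial equation c = c.
Bind X := node(times(c, 2), node(c, times(c, 2))).
No equations remain and no clash or occurs-check failure arose, so a unifier exists.

YES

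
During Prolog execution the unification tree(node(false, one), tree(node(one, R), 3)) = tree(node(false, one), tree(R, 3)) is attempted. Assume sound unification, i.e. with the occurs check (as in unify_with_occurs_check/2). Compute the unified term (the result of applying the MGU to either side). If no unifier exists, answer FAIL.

Decompose tree/2: node(false, one) = node(false, one),  tree(node(one, R), 3) = tree(R, 3).
Delete trivial equation node(false, one) = node(false, one).
Decompose tree/2: node(one, R) = R,  3 = 3.
Occurs check fails: R occurs in node(one, R); the equation R = node(one, R) has no finite solution.

FAIL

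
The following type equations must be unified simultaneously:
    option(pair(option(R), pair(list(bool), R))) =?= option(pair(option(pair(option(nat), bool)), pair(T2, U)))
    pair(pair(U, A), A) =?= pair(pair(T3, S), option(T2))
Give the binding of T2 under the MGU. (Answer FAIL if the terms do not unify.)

list(bool)

Decompose option/1: pair(option(R), pair(list(bool), R)) =?= pair(option(pair(option(nat), bool)), pair(T2, U)).
Decompose pair/2: option(R) =?= option(pair(option(nat), bool)),  pair(list(bool), R) =?= pair(T2, U).
Decompose option/1: R =?= pair(option(nat), bool).
Bind R := pair(option(nat), bool); substituting into the one remaining equation that mentions R gives: pair(list(bool), pair(option(nat), bool)) =?= pair(T2, U).
Decompose pair/2: list(bool) =?= T2,  pair(option(nat), bool) =?= U.
Bind T2 := list(bool); substituting into the one remaining equation that mentions T2 gives: pair(pair(U, A), A) =?= pair(pair(T3, S), option(list(bool))).
Bind U := pair(option(nat), bool); substituting into the remaining equation gives: pair(pair(pair(option(nat), bool), A), A) =?= pair(pair(T3, S), option(list(bool))).
Decompose pair/2: pair(pair(option(nat), bool), A) =?= pair(T3, S),  A =?= option(list(bool)).
Decompose pair/2: pair(option(nat), bool) =?= T3,  A =?= S.
Bind T3 := pair(option(nat), bool); no other remaining equation mentions T3.
Bind A := S; substituting into the remaining equation gives: S =?= option(list(bool)).
Bind S := option(list(bool)). Substituting into the earlier binding gives A := option(list(bool)).
MGU = { R ↦ pair(option(nat), bool), T2 ↦ list(bool), U ↦ pair(option(nat), bool), T3 ↦ pair(option(nat), bool), A ↦ option(list(bool)), S ↦ option(list(bool)) }, so T2 ↦ list(bool).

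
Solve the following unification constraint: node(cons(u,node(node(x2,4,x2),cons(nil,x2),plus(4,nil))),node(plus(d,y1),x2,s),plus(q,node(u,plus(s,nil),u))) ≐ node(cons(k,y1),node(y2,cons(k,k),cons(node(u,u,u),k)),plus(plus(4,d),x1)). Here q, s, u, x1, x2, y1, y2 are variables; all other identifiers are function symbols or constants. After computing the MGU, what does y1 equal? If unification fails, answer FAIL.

node(node(cons(k,k),4,cons(k,k)),cons(nil,cons(k,k)),plus(4,nil))

Decompose node/3: cons(u,node(node(x2,4,x2),cons(nil,x2),plus(4,nil))) ≐ cons(k,y1),  node(plus(d,y1),x2,s) ≐ node(y2,cons(k,k),cons(node(u,u,u),k)),  plus(q,node(u,plus(s,nil),u)) ≐ plus(plus(4,d),x1).
Decompose cons/2: u ≐ k,  node(node(x2,4,x2),cons(nil,x2),plus(4,nil)) ≐ y1.
Bind u := k; substituting into the 2 remaining equations that mention u gives: node(plus(d,y1),x2,s) ≐ node(y2,cons(k,k),cons(node(k,k,k),k)),  plus(q,node(k,plus(s,nil),k)) ≐ plus(plus(4,d),x1).
Bind y1 := node(node(x2,4,x2),cons(nil,x2),plus(4,nil)); substituting into the one remaining equation that mentions y1 gives: node(plus(d,node(node(x2,4,x2),cons(nil,x2),plus(4,nil))),x2,s) ≐ node(y2,cons(k,k),cons(node(k,k,k),k)).
Decompose node/3: plus(d,node(node(x2,4,x2),cons(nil,x2),plus(4,nil))) ≐ y2,  x2 ≐ cons(k,k),  s ≐ cons(node(k,k,k),k).
Bind y2 := plus(d,node(node(x2,4,x2),cons(nil,x2),plus(4,nil))); no other remaining equation mentions y2.
Bind x2 := cons(k,k); no other remaining equation mentions x2. Substituting into the earlier bindings gives y1 := node(node(cons(k,k),4,cons(k,k)),cons(nil,cons(k,k)),plus(4,nil)), y2 := plus(d,node(node(cons(k,k),4,cons(k,k)),cons(nil,cons(k,k)),plus(4,nil))).
Bind s := cons(node(k,k,k),k); substituting into the remaining equation gives: plus(q,node(k,plus(cons(node(k,k,k),k),nil),k)) ≐ plus(plus(4,d),x1).
Decompose plus/2: q ≐ plus(4,d),  node(k,plus(cons(node(k,k,k),k),nil),k) ≐ x1.
Bind q := plus(4,d); no other remaining equation mentions q.
Bind x1 := node(k,plus(cons(node(k,k,k),k),nil),k).
MGU = { u ↦ k, y1 ↦ node(node(cons(k,k),4,cons(k,k)),cons(nil,cons(k,k)),plus(4,nil)), y2 ↦ plus(d,node(node(cons(k,k),4,cons(k,k)),cons(nil,cons(k,k)),plus(4,nil))), x2 ↦ cons(k,k), s ↦ cons(node(k,k,k),k), q ↦ plus(4,d), x1 ↦ node(k,plus(cons(node(k,k,k),k),nil),k) }, so y1 ↦ node(node(cons(k,k),4,cons(k,k)),cons(nil,cons(k,k)),plus(4,nil)).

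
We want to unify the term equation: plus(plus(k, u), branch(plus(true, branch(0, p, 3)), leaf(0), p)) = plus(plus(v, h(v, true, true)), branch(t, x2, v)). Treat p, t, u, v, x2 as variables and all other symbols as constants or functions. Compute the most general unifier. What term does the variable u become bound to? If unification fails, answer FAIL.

Decompose plus/2: plus(k, u) = plus(v, h(v, true, true)),  branch(plus(true, branch(0, p, 3)), leaf(0), p) = branch(t, x2, v).
Decompose plus/2: k = v,  u = h(v, true, true).
Bind v := k; substituting into the remaining equations gives: u = h(k, true, true),  branch(plus(true, branch(0, p, 3)), leaf(0), p) = branch(t, x2, k).
Bind u := h(k, true, true); no other remaining equation mentions u.
Decompose branch/3: plus(true, branch(0, p, 3)) = t,  leaf(0) = x2,  p = k.
Bind t := plus(true, branch(0, p, 3)); no other remaining equation mentions t.
Bind x2 := leaf(0); no other remaining equation mentions x2.
Bind p := k. Substituting into the earlier binding gives t := plus(true, branch(0, k, 3)).
MGU = { v -> k, u -> h(k, true, true), t -> plus(true, branch(0, k, 3)), x2 -> leaf(0), p -> k }, so u -> h(k, true, true).

h(k, true, true)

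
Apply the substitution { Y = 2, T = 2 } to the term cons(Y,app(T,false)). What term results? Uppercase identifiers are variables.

cons(2,app(2,false))

Replace each occurrence of Y with 2.
Replace each occurrence of T with 2.
Result: cons(2,app(2,false)).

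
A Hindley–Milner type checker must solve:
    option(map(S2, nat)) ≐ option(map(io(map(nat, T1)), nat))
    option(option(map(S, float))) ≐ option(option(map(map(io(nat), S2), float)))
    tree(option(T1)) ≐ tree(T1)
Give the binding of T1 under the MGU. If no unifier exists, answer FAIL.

Decompose option/1: map(S2, nat) ≐ map(io(map(nat, T1)), nat).
Decompose map/2: S2 ≐ io(map(nat, T1)),  nat ≐ nat.
Bind S2 := io(map(nat, T1)); substituting into the one remaining equation that mentions S2 gives: option(option(map(S, float))) ≐ option(option(map(map(io(nat), io(map(nat, T1))), float))).
Delete trivial equation nat ≐ nat.
Decompose option/1: option(map(S, float)) ≐ option(map(map(io(nat), io(map(nat, T1))), float)).
Decompose option/1: map(S, float) ≐ map(map(io(nat), io(map(nat, T1))), float).
Decompose map/2: S ≐ map(io(nat), io(map(nat, T1))),  float ≐ float.
Bind S := map(io(nat), io(map(nat, T1))); no other remaining equation mentions S.
Delete trivial equation float ≐ float.
Decompose tree/1: option(T1) ≐ T1.
Occurs check fails: T1 occurs in option(T1); the equation T1 ≐ option(T1) has no finite solution.

FAIL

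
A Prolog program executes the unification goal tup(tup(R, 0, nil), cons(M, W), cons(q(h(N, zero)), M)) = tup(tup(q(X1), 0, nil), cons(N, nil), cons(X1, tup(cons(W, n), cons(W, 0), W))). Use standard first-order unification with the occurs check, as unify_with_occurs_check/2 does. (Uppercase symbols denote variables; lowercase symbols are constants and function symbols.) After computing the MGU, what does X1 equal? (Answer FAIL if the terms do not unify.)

q(h(tup(cons(nil, n), cons(nil, 0), nil), zero))

Decompose tup/3: tup(R, 0, nil) = tup(q(X1), 0, nil),  cons(M, W) = cons(N, nil),  cons(q(h(N, zero)), M) = cons(X1, tup(cons(W, n), cons(W, 0), W)).
Decompose tup/3: R = q(X1),  0 = 0,  nil = nil.
Bind R := q(X1); no other remaining equation mentions R.
Delete trivial equation 0 = 0.
Delete trivial equation nil = nil.
Decompose cons/2: M = N,  W = nil.
Bind M := N; substituting into the one remaining equation that mentions M gives: cons(q(h(N, zero)), N) = cons(X1, tup(cons(W, n), cons(W, 0), W)).
Bind W := nil; substituting into the remaining equation gives: cons(q(h(N, zero)), N) = cons(X1, tup(cons(nil, n), cons(nil, 0), nil)).
Decompose cons/2: q(h(N, zero)) = X1,  N = tup(cons(nil, n), cons(nil, 0), nil).
Bind X1 := q(h(N, zero)); no other remaining equation mentions X1. Substituting into the earlier binding gives R := q(q(h(N, zero))).
Bind N := tup(cons(nil, n), cons(nil, 0), nil). Substituting into the earlier bindings gives R := q(q(h(tup(cons(nil, n), cons(nil, 0), nil), zero))), M := tup(cons(nil, n), cons(nil, 0), nil), X1 := q(h(tup(cons(nil, n), cons(nil, 0), nil), zero)).
MGU = { R -> q(q(h(tup(cons(nil, n), cons(nil, 0), nil), zero))), M -> tup(cons(nil, n), cons(nil, 0), nil), W -> nil, X1 -> q(h(tup(cons(nil, n), cons(nil, 0), nil), zero)), N -> tup(cons(nil, n), cons(nil, 0), nil) }, so X1 -> q(h(tup(cons(nil, n), cons(nil, 0), nil), zero)).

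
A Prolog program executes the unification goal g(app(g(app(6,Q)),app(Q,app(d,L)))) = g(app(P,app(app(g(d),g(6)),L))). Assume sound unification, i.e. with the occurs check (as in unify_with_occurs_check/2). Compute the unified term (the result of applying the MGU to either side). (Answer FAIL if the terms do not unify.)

Decompose g/1: app(g(app(6,Q)),app(Q,app(d,L))) = app(P,app(app(g(d),g(6)),L)).
Decompose app/2: g(app(6,Q)) = P,  app(Q,app(d,L)) = app(app(g(d),g(6)),L).
Bind P := g(app(6,Q)); no other remaining equation mentions P.
Decompose app/2: Q = app(g(d),g(6)),  app(d,L) = L.
Bind Q := app(g(d),g(6)); no other remaining equation mentions Q. Substituting into the earlier binding gives P := g(app(6,app(g(d),g(6)))).
Occurs check fails: L occurs in app(d,L); the equation L = app(d,L) has no finite solution.

FAIL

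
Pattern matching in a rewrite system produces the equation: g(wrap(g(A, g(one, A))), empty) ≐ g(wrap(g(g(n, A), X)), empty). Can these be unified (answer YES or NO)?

NO

Decompose g/2: wrap(g(A, g(one, A))) ≐ wrap(g(g(n, A), X)),  empty ≐ empty.
Decompose wrap/1: g(A, g(one, A)) ≐ g(g(n, A), X).
Decompose g/2: A ≐ g(n, A),  g(one, A) ≐ X.
Occurs check fails: A occurs in g(n, A); the equation A ≐ g(n, A) has no finite solution.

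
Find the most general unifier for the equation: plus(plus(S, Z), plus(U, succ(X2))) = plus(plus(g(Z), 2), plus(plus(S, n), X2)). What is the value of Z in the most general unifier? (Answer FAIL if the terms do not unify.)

Decompose plus/2: plus(S, Z) = plus(g(Z), 2),  plus(U, succ(X2)) = plus(plus(S, n), X2).
Decompose plus/2: S = g(Z),  Z = 2.
Bind S := g(Z); substituting into the one remaining equation that mentions S gives: plus(U, succ(X2)) = plus(plus(g(Z), n), X2).
Bind Z := 2; substituting into the remaining equation gives: plus(U, succ(X2)) = plus(plus(g(2), n), X2). Substituting into the earlier binding gives S := g(2).
Decompose plus/2: U = plus(g(2), n),  succ(X2) = X2.
Bind U := plus(g(2), n); no other remaining equation mentions U.
Occurs check fails: X2 occurs in succ(X2); the equation X2 = succ(X2) has no finite solution.

FAIL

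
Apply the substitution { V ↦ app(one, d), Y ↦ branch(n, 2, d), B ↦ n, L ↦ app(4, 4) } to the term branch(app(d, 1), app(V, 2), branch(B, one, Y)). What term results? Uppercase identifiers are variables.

Replace each occurrence of V with app(one, d).
Replace each occurrence of Y with branch(n, 2, d).
Replace each occurrence of B with n.
Result: branch(app(d, 1), app(app(one, d), 2), branch(n, one, branch(n, 2, d))).

branch(app(d, 1), app(app(one, d), 2), branch(n, one, branch(n, 2, d)))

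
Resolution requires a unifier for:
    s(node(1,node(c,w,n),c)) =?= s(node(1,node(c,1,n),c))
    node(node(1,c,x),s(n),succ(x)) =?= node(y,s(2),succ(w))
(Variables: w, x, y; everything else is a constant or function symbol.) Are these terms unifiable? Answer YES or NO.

NO

Decompose s/1: node(1,node(c,w,n),c) =?= node(1,node(c,1,n),c).
Decompose node/3: 1 =?= 1,  node(c,w,n) =?= node(c,1,n),  c =?= c.
Delete trivial equation 1 =?= 1.
Decompose node/3: c =?= c,  w =?= 1,  n =?= n.
Delete trivial equation c =?= c.
Bind w := 1; substituting into the one remaining equation that mentions w gives: node(node(1,c,x),s(n),succ(x)) =?= node(y,s(2),succ(1)).
Delete trivial equation n =?= n.
Delete trivial equation c =?= c.
Decompose node/3: node(1,c,x) =?= y,  s(n) =?= s(2),  succ(x) =?= succ(1).
Bind y := node(1,c,x); no other remaining equation mentions y.
Decompose s/1: n =?= 2.
Clash: constants n and 2 differ; no unifier exists.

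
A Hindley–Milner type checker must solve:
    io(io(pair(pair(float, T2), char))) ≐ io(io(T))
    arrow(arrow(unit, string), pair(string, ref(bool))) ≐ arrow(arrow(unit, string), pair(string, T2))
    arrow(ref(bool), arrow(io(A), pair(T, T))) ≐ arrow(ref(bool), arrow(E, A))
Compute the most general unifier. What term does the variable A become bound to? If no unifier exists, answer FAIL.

pair(pair(pair(float, ref(bool)), char), pair(pair(float, ref(bool)), char))

Decompose io/1: io(pair(pair(float, T2), char)) ≐ io(T).
Decompose io/1: pair(pair(float, T2), char) ≐ T.
Bind T := pair(pair(float, T2), char); substituting into the one remaining equation that mentions T gives: arrow(ref(bool), arrow(io(A), pair(pair(pair(float, T2), char), pair(pair(float, T2), char)))) ≐ arrow(ref(bool), arrow(E, A)).
Decompose arrow/2: arrow(unit, string) ≐ arrow(unit, string),  pair(string, ref(bool)) ≐ pair(string, T2).
Delete trivial equation arrow(unit, string) ≐ arrow(unit, string).
Decompose pair/2: string ≐ string,  ref(bool) ≐ T2.
Delete trivial equation string ≐ string.
Bind T2 := ref(bool); substituting into the remaining equation gives: arrow(ref(bool), arrow(io(A), pair(pair(pair(float, ref(bool)), char), pair(pair(float, ref(bool)), char)))) ≐ arrow(ref(bool), arrow(E, A)). Substituting into the earlier binding gives T := pair(pair(float, ref(bool)), char).
Decompose arrow/2: ref(bool) ≐ ref(bool),  arrow(io(A), pair(pair(pair(float, ref(bool)), char), pair(pair(float, ref(bool)), char))) ≐ arrow(E, A).
Delete trivial equation ref(bool) ≐ ref(bool).
Decompose arrow/2: io(A) ≐ E,  pair(pair(pair(float, ref(bool)), char), pair(pair(float, ref(bool)), char)) ≐ A.
Bind E := io(A); no other remaining equation mentions E.
Bind A := pair(pair(pair(float, ref(bool)), char), pair(pair(float, ref(bool)), char)). Substituting into the earlier binding gives E := io(pair(pair(pair(float, ref(bool)), char), pair(pair(float, ref(bool)), char))).
MGU = { T -> pair(pair(float, ref(bool)), char), T2 -> ref(bool), E -> io(pair(pair(pair(float, ref(bool)), char), pair(pair(float, ref(bool)), char))), A -> pair(pair(pair(float, ref(bool)), char), pair(pair(float, ref(bool)), char)) }, so A -> pair(pair(pair(float, ref(bool)), char), pair(pair(float, ref(bool)), char)).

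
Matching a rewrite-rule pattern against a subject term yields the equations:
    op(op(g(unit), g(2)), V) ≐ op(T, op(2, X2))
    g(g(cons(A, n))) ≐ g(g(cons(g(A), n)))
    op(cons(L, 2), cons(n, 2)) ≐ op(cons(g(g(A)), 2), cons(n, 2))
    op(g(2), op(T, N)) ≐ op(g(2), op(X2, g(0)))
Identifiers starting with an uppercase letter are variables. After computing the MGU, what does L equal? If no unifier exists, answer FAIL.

FAIL

Decompose op/2: op(g(unit), g(2)) ≐ T,  V ≐ op(2, X2).
Bind T := op(g(unit), g(2)); substituting into the one remaining equation that mentions T gives: op(g(2), op(op(g(unit), g(2)), N)) ≐ op(g(2), op(X2, g(0))).
Bind V := op(2, X2); no other remaining equation mentions V.
Decompose g/1: g(cons(A, n)) ≐ g(cons(g(A), n)).
Decompose g/1: cons(A, n) ≐ cons(g(A), n).
Decompose cons/2: A ≐ g(A),  n ≐ n.
Occurs check fails: A occurs in g(A); the equation A ≐ g(A) has no finite solution.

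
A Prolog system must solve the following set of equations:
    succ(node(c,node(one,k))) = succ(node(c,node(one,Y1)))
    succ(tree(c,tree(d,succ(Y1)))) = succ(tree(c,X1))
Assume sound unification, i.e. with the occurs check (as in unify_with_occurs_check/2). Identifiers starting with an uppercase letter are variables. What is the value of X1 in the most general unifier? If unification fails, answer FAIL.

tree(d,succ(k))

Decompose succ/1: node(c,node(one,k)) = node(c,node(one,Y1)).
Decompose node/2: c = c,  node(one,k) = node(one,Y1).
Delete trivial equation c = c.
Decompose node/2: one = one,  k = Y1.
Delete trivial equation one = one.
Bind Y1 := k; substituting into the remaining equation gives: succ(tree(c,tree(d,succ(k)))) = succ(tree(c,X1)).
Decompose succ/1: tree(c,tree(d,succ(k))) = tree(c,X1).
Decompose tree/2: c = c,  tree(d,succ(k)) = X1.
Delete trivial equation c = c.
Bind X1 := tree(d,succ(k)).
MGU = { Y1 -> k, X1 -> tree(d,succ(k)) }, so X1 -> tree(d,succ(k)).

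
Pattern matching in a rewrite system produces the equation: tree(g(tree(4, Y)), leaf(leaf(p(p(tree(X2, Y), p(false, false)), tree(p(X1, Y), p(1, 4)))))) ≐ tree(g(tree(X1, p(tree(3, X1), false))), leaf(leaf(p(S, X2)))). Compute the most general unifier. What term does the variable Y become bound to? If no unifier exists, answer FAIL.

Decompose tree/2: g(tree(4, Y)) ≐ g(tree(X1, p(tree(3, X1), false))),  leaf(leaf(p(p(tree(X2, Y), p(false, false)), tree(p(X1, Y), p(1, 4))))) ≐ leaf(leaf(p(S, X2))).
Decompose g/1: tree(4, Y) ≐ tree(X1, p(tree(3, X1), false)).
Decompose tree/2: 4 ≐ X1,  Y ≐ p(tree(3, X1), false).
Bind X1 := 4; substituting into the remaining equations gives: Y ≐ p(tree(3, 4), false),  leaf(leaf(p(p(tree(X2, Y), p(false, false)), tree(p(4, Y), p(1, 4))))) ≐ leaf(leaf(p(S, X2))).
Bind Y := p(tree(3, 4), false); substituting into the remaining equation gives: leaf(leaf(p(p(tree(X2, p(tree(3, 4), false)), p(false, false)), tree(p(4, p(tree(3, 4), false)), p(1, 4))))) ≐ leaf(leaf(p(S, X2))).
Decompose leaf/1: leaf(p(p(tree(X2, p(tree(3, 4), false)), p(false, false)), tree(p(4, p(tree(3, 4), false)), p(1, 4)))) ≐ leaf(p(S, X2)).
Decompose leaf/1: p(p(tree(X2, p(tree(3, 4), false)), p(false, false)), tree(p(4, p(tree(3, 4), false)), p(1, 4))) ≐ p(S, X2).
Decompose p/2: p(tree(X2, p(tree(3, 4), false)), p(false, false)) ≐ S,  tree(p(4, p(tree(3, 4), false)), p(1, 4)) ≐ X2.
Bind S := p(tree(X2, p(tree(3, 4), false)), p(false, false)); no other remaining equation mentions S.
Bind X2 := tree(p(4, p(tree(3, 4), false)), p(1, 4)). Substituting into the earlier binding gives S := p(tree(tree(p(4, p(tree(3, 4), false)), p(1, 4)), p(tree(3, 4), false)), p(false, false)).
MGU = { X1 ↦ 4, Y ↦ p(tree(3, 4), false), S ↦ p(tree(tree(p(4, p(tree(3, 4), false)), p(1, 4)), p(tree(3, 4), false)), p(false, false)), X2 ↦ tree(p(4, p(tree(3, 4), false)), p(1, 4)) }, so Y ↦ p(tree(3, 4), false).

p(tree(3, 4), false)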